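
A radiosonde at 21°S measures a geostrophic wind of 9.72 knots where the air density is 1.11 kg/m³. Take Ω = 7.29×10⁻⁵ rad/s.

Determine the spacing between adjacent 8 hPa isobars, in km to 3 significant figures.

2760 km

Coriolis parameter at 21°S:
f = 2Ω sin φ = 2 × 7.29×10⁻⁵ × sin 21° = 5.23×10⁻⁵ s⁻¹
Wind speed in SI: 9.72 knots = 5.00 m/s
Geostrophic balance rearranged: |∂P/∂n| = f ρ V_g
|∂P/∂n| = 5.23×10⁻⁵ × 1.11 × 5.00 = 2.90×10⁻⁴ Pa/m
Isobar spacing: Δn = ΔP/|∂P/∂n| = 800 Pa / 2.90×10⁻⁴ Pa/m = 2758519 m ≈ 2760 km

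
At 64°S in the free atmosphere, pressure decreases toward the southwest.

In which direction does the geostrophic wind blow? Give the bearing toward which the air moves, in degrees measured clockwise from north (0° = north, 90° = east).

135°

The pressure-gradient force points toward the southwest (bearing 225°).
Geostrophic balance: in the Southern Hemisphere the Coriolis force deflects motion to the left, so the geostrophic wind blows 90° to the left of the pressure-gradient force (low pressure on the right).
Rotating 225° by 90° counterclockwise gives 135° — the wind blows toward the southeast.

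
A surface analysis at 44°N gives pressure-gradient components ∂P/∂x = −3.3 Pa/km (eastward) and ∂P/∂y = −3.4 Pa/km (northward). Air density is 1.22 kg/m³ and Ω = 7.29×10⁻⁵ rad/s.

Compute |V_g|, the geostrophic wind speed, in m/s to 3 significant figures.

Coriolis parameter at 44°N:
f = 2Ω sin φ = 2 × 7.29×10⁻⁵ × sin 44° = 1.01×10⁻⁴ s⁻¹
Component geostrophic relations (x east, y north):
u_g = −(1/(fρ)) ∂P/∂y,  v_g = (1/(fρ)) ∂P/∂x
u_g = −(−3.4×10⁻³)/(1.01×10⁻⁴ × 1.22) = 27.5 m/s;  v_g = (−3.3×10⁻³)/(1.01×10⁻⁴ × 1.22) = −26.7 m/s
|V_g| = √(u_g² + v_g²) = 38.3 m/s

38.3 m/s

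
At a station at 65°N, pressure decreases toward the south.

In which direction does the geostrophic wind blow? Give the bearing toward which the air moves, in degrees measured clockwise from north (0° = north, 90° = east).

270°

The pressure-gradient force points toward the south (bearing 180°).
Geostrophic balance: in the Northern Hemisphere the Coriolis force deflects motion to the right, so the geostrophic wind blows 90° to the right of the pressure-gradient force (low pressure on the left).
Rotating 180° by 90° clockwise gives 270° — the wind blows toward the west.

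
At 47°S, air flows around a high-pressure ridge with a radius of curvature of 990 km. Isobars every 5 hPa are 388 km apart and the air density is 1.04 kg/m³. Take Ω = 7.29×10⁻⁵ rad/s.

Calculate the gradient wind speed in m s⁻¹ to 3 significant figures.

13.3 m s⁻¹

Coriolis parameter at 47°S:
f = 2Ω sin φ = 2 × 7.29×10⁻⁵ × sin 47° = 1.07×10⁻⁴ s⁻¹
Pressure gradient: |∂P/∂n| = 500 Pa / 388000 m = 1.29×10⁻³ Pa/m
Geostrophic speed: V_g = |∂P/∂n|/(fρ) = 1.29×10⁻³/(1.07×10⁻⁴ × 1.04) = 11.6 m/s
Around a high, pressure-gradient force acts outward with centrifugal, so Coriolis balances both:
fV = (1/ρ)|∂P/∂n| + V²/R  →  V² − fR·V + fR·V_g = 0
With fR = 1.07×10⁻⁴ × 990×10³ m = 106 m/s:
V = [fR − √((fR)² − 4 fR V_g)]/2 = [106 − √(106² − 4×106×11.6)]/2 = 13.3 m/s
Supergeostrophic (V > V_g = 11.6 m/s), as expected around a high.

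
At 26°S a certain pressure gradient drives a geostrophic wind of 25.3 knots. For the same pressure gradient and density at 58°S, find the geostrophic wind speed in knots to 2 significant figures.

With the same pressure gradient and density, V_g ∝ 1/f ∝ 1/sin φ.
V₂ = V₁ · sin φ₁ / sin φ₂ = 25.3 × sin 26° / sin 58°
V₂ = 25.3 × 0.4384/0.8480 = 13 knots

13 knots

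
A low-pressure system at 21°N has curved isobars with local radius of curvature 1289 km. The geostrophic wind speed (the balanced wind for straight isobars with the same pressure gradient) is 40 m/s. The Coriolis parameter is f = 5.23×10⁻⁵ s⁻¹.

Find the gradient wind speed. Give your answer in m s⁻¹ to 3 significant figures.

28.2 m s⁻¹

Around a low, centrifugal force acts outward with Coriolis, so pressure-gradient force balances both:
(1/ρ)|∂P/∂n| = fV + V²/R  →  V² + fR·V − fR·V_g = 0
With fR = 5.23×10⁻⁵ × 1289×10³ m = 67.4 m/s:
V = [−fR + √((fR)² + 4 fR V_g)]/2 = [−67.4 + √(67.4² + 4×67.4×40)]/2 = 28.2 m/s
Subgeostrophic (V < V_g = 40 m/s), as expected around a low.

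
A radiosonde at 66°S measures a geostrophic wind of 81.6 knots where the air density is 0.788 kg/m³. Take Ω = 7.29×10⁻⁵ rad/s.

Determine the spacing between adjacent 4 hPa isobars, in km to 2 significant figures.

Coriolis parameter at 66°S:
f = 2Ω sin φ = 2 × 7.29×10⁻⁵ × sin 66° = 1.33×10⁻⁴ s⁻¹
Wind speed in SI: 81.6 knots = 42.0 m/s
Geostrophic balance rearranged: |∂P/∂n| = f ρ V_g
|∂P/∂n| = 1.33×10⁻⁴ × 0.788 × 42.0 = 4.41×10⁻³ Pa/m
Isobar spacing: Δn = ΔP/|∂P/∂n| = 400 Pa / 4.41×10⁻³ Pa/m = 90786 m ≈ 91 km

91 km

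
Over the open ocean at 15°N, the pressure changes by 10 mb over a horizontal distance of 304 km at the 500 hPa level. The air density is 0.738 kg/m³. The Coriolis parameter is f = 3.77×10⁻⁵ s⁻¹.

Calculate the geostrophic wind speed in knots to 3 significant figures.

Pressure gradient: |∂P/∂n| = 1000 Pa / 304000 m = 3.29×10⁻³ Pa/m
Geostrophic balance (pressure-gradient force = Coriolis force):
V_g = (1/(fρ)) |∂P/∂n| = 3.29×10⁻³ / (3.77×10⁻⁵ × 0.738) = 118 m/s
Converting: 118 m/s × 1.944 = 230 knots

230 knots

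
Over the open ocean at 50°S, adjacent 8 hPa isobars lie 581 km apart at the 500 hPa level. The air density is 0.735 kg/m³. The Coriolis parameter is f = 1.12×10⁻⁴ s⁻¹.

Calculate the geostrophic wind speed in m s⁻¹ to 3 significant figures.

Pressure gradient: |∂P/∂n| = 800 Pa / 581000 m = 1.38×10⁻³ Pa/m
Geostrophic balance (pressure-gradient force = Coriolis force):
V_g = (1/(fρ)) |∂P/∂n| = 1.38×10⁻³ / (1.12×10⁻⁴ × 0.735) = 16.7 m/s

16.7 m s⁻¹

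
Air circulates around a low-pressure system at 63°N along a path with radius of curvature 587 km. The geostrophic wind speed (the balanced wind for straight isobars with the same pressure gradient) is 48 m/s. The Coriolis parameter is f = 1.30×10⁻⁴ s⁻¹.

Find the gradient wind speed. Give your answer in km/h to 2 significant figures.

120 km/h

Around a low, centrifugal force acts outward with Coriolis, so pressure-gradient force balances both:
(1/ρ)|∂P/∂n| = fV + V²/R  →  V² + fR·V − fR·V_g = 0
With fR = 1.30×10⁻⁴ × 587×10³ m = 76.3 m/s:
V = [−fR + √((fR)² + 4 fR V_g)]/2 = [−76.3 + √(76.3² + 4×76.3×48)]/2 = 33.4 m/s
Subgeostrophic (V < V_g = 48 m/s), as expected around a low.
Converting: 33.4 m/s × 3.6 = 120 km/h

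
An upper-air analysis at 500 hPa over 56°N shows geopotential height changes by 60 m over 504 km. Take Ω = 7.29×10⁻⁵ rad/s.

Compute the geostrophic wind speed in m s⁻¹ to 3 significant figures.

9.66 m s⁻¹

Coriolis parameter at 56°N:
f = 2Ω sin φ = 2 × 7.29×10⁻⁵ × sin 56° = 1.21×10⁻⁴ s⁻¹
Height gradient: |∂Z/∂n| = 60 m / 504000 m = 1.19×10⁻⁴
On a pressure surface, geostrophic balance gives V_g = (g/f)|∂Z/∂n|:
V_g = 9.81 × 1.19×10⁻⁴ / 1.21×10⁻⁴ = 9.66 m/s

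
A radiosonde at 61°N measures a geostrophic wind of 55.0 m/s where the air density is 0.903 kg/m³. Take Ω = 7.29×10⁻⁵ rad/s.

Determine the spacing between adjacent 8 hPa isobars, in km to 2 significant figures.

Coriolis parameter at 61°N:
f = 2Ω sin φ = 2 × 7.29×10⁻⁵ × sin 61° = 1.28×10⁻⁴ s⁻¹
Geostrophic balance rearranged: |∂P/∂n| = f ρ V_g
|∂P/∂n| = 1.28×10⁻⁴ × 0.903 × 55.0 = 6.33×10⁻³ Pa/m
Isobar spacing: Δn = ΔP/|∂P/∂n| = 800 Pa / 6.33×10⁻³ Pa/m = 126317 m ≈ 130 km

130 km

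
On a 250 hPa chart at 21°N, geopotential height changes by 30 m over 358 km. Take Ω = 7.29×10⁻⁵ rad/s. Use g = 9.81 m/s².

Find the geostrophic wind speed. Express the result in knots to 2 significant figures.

Coriolis parameter at 21°N:
f = 2Ω sin φ = 2 × 7.29×10⁻⁵ × sin 21° = 5.23×10⁻⁵ s⁻¹
Height gradient: |∂Z/∂n| = 30 m / 358000 m = 8.38×10⁻⁵
On a pressure surface, geostrophic balance gives V_g = (g/f)|∂Z/∂n|:
V_g = 9.81 × 8.38×10⁻⁵ / 5.23×10⁻⁵ = 15.7 m/s
Converting: 15.7 m/s × 1.944 = 31 knots

31 knots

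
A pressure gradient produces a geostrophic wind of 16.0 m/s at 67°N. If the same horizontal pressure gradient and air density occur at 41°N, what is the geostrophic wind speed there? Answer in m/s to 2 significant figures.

With the same pressure gradient and density, V_g ∝ 1/f ∝ 1/sin φ.
V₂ = V₁ · sin φ₁ / sin φ₂ = 16.0 × sin 67° / sin 41°
V₂ = 16.0 × 0.9205/0.6561 = 22 m/s

22 m/s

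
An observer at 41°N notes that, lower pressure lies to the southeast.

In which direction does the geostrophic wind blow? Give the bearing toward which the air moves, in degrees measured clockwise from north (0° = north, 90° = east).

225°

The pressure-gradient force points toward the southeast (bearing 135°).
Geostrophic balance: in the Northern Hemisphere the Coriolis force deflects motion to the right, so the geostrophic wind blows 90° to the right of the pressure-gradient force (low pressure on the left).
Rotating 135° by 90° clockwise gives 225° — the wind blows toward the southwest.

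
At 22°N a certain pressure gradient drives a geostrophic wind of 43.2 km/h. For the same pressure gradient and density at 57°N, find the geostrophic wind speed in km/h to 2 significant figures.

With the same pressure gradient and density, V_g ∝ 1/f ∝ 1/sin φ.
V₂ = V₁ · sin φ₁ / sin φ₂ = 43.2 × sin 22° / sin 57°
V₂ = 43.2 × 0.3746/0.8387 = 19 km/h

19 km/h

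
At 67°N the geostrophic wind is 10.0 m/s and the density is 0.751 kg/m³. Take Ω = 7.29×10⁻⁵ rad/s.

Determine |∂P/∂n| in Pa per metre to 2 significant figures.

Coriolis parameter at 67°N:
f = 2Ω sin φ = 2 × 7.29×10⁻⁵ × sin 67° = 1.34×10⁻⁴ s⁻¹
Geostrophic balance rearranged: |∂P/∂n| = f ρ V_g
|∂P/∂n| = 1.34×10⁻⁴ × 0.751 × 10.0 = 1.01×10⁻³ Pa/m

1.0×10⁻³ Pa/m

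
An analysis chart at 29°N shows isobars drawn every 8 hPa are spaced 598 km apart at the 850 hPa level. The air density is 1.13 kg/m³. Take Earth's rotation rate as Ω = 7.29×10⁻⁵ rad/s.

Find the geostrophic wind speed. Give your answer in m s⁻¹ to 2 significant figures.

17 m s⁻¹

Coriolis parameter at 29°N:
f = 2Ω sin φ = 2 × 7.29×10⁻⁵ × sin 29° = 7.07×10⁻⁵ s⁻¹
Pressure gradient: |∂P/∂n| = 800 Pa / 598000 m = 1.34×10⁻³ Pa/m
Geostrophic balance (pressure-gradient force = Coriolis force):
V_g = (1/(fρ)) |∂P/∂n| = 1.34×10⁻³ / (7.07×10⁻⁵ × 1.13) = 16.7 m/s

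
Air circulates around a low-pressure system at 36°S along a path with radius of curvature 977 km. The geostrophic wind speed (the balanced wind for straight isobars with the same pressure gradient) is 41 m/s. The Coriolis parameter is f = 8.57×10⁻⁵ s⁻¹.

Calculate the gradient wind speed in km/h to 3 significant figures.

109 km/h

Around a low, centrifugal force acts outward with Coriolis, so pressure-gradient force balances both:
(1/ρ)|∂P/∂n| = fV + V²/R  →  V² + fR·V − fR·V_g = 0
With fR = 8.57×10⁻⁵ × 977×10³ m = 83.7 m/s:
V = [−fR + √((fR)² + 4 fR V_g)]/2 = [−83.7 + √(83.7² + 4×83.7×41)]/2 = 30.1 m/s
Subgeostrophic (V < V_g = 41 m/s), as expected around a low.
Converting: 30.1 m/s × 3.6 = 109 km/h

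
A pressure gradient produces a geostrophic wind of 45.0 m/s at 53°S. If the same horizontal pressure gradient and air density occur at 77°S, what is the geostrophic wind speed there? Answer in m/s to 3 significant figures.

With the same pressure gradient and density, V_g ∝ 1/f ∝ 1/sin φ.
V₂ = V₁ · sin φ₁ / sin φ₂ = 45.0 × sin 53° / sin 77°
V₂ = 45.0 × 0.7986/0.9744 = 36.9 m/s

36.9 m/s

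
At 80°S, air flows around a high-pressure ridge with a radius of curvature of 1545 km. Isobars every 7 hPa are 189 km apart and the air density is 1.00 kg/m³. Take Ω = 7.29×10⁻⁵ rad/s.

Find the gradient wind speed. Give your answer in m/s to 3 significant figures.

Coriolis parameter at 80°S:
f = 2Ω sin φ = 2 × 7.29×10⁻⁵ × sin 80° = 1.44×10⁻⁴ s⁻¹
Pressure gradient: |∂P/∂n| = 700 Pa / 189000 m = 3.70×10⁻³ Pa/m
Geostrophic speed: V_g = |∂P/∂n|/(fρ) = 3.70×10⁻³/(1.44×10⁻⁴ × 1.00) = 25.8 m/s
Around a high, pressure-gradient force acts outward with centrifugal, so Coriolis balances both:
fV = (1/ρ)|∂P/∂n| + V²/R  →  V² − fR·V + fR·V_g = 0
With fR = 1.44×10⁻⁴ × 1545×10³ m = 222 m/s:
V = [fR − √((fR)² − 4 fR V_g)]/2 = [222 − √(222² − 4×222×25.8)]/2 = 29.8 m/s
Supergeostrophic (V > V_g = 25.8 m/s), as expected around a high.

29.8 m/s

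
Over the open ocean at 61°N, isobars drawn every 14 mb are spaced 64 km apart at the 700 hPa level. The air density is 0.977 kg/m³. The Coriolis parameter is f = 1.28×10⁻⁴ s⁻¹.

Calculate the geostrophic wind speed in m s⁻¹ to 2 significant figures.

Pressure gradient: |∂P/∂n| = 1400 Pa / 64000 m = 2.19×10⁻² Pa/m
Geostrophic balance (pressure-gradient force = Coriolis force):
V_g = (1/(fρ)) |∂P/∂n| = 2.19×10⁻² / (1.28×10⁻⁴ × 0.977) = 175 m/s

170 m s⁻¹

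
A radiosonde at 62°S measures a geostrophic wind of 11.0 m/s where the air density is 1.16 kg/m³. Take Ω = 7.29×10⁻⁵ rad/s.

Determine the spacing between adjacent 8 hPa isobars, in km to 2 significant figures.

Coriolis parameter at 62°S:
f = 2Ω sin φ = 2 × 7.29×10⁻⁵ × sin 62° = 1.29×10⁻⁴ s⁻¹
Geostrophic balance rearranged: |∂P/∂n| = f ρ V_g
|∂P/∂n| = 1.29×10⁻⁴ × 1.16 × 11.0 = 1.64×10⁻³ Pa/m
Isobar spacing: Δn = ΔP/|∂P/∂n| = 800 Pa / 1.64×10⁻³ Pa/m = 487020 m ≈ 490 km

490 km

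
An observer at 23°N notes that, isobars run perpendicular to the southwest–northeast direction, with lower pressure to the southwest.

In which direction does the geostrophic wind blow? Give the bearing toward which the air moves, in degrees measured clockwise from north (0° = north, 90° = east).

The pressure-gradient force points toward the southwest (bearing 225°).
Geostrophic balance: in the Northern Hemisphere the Coriolis force deflects motion to the right, so the geostrophic wind blows 90° to the right of the pressure-gradient force (low pressure on the left).
Rotating 225° by 90° clockwise gives 315° — the wind blows toward the northwest.

315°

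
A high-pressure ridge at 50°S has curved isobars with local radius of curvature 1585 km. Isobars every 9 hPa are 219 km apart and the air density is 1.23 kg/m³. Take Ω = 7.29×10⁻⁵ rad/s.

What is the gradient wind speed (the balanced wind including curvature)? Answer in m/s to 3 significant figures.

38.1 m/s

Coriolis parameter at 50°S:
f = 2Ω sin φ = 2 × 7.29×10⁻⁵ × sin 50° = 1.12×10⁻⁴ s⁻¹
Pressure gradient: |∂P/∂n| = 900 Pa / 219000 m = 4.11×10⁻³ Pa/m
Geostrophic speed: V_g = |∂P/∂n|/(fρ) = 4.11×10⁻³/(1.12×10⁻⁴ × 1.23) = 29.9 m/s
Around a high, pressure-gradient force acts outward with centrifugal, so Coriolis balances both:
fV = (1/ρ)|∂P/∂n| + V²/R  →  V² − fR·V + fR·V_g = 0
With fR = 1.12×10⁻⁴ × 1585×10³ m = 177 m/s:
V = [fR − √((fR)² − 4 fR V_g)]/2 = [177 − √(177² − 4×177×29.9)]/2 = 38.1 m/s
Supergeostrophic (V > V_g = 29.9 m/s), as expected around a high.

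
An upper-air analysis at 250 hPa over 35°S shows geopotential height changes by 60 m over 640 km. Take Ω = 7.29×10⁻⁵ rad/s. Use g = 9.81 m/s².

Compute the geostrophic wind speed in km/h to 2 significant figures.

40 km/h

Coriolis parameter at 35°S:
f = 2Ω sin φ = 2 × 7.29×10⁻⁵ × sin 35° = 8.36×10⁻⁵ s⁻¹
Height gradient: |∂Z/∂n| = 60 m / 640000 m = 9.38×10⁻⁵
On a pressure surface, geostrophic balance gives V_g = (g/f)|∂Z/∂n|:
V_g = 9.81 × 9.38×10⁻⁵ / 8.36×10⁻⁵ = 11.0 m/s
Converting: 11.0 m/s × 3.6 = 40 km/h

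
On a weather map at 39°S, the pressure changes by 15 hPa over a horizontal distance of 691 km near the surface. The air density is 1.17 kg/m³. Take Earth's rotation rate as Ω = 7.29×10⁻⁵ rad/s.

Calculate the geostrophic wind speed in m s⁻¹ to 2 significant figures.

20 m s⁻¹

Coriolis parameter at 39°S:
f = 2Ω sin φ = 2 × 7.29×10⁻⁵ × sin 39° = 9.18×10⁻⁵ s⁻¹
Pressure gradient: |∂P/∂n| = 1500 Pa / 691000 m = 2.17×10⁻³ Pa/m
Geostrophic balance (pressure-gradient force = Coriolis force):
V_g = (1/(fρ)) |∂P/∂n| = 2.17×10⁻³ / (9.18×10⁻⁵ × 1.17) = 20.2 m/s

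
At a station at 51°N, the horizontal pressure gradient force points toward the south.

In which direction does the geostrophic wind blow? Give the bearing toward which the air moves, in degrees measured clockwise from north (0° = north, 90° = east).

The pressure-gradient force points toward the south (bearing 180°).
Geostrophic balance: in the Northern Hemisphere the Coriolis force deflects motion to the right, so the geostrophic wind blows 90° to the right of the pressure-gradient force (low pressure on the left).
Rotating 180° by 90° clockwise gives 270° — the wind blows toward the west.

270°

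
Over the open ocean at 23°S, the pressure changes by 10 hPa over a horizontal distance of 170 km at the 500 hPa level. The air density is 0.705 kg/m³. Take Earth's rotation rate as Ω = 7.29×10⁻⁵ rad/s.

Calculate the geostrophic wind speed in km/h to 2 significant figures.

530 km/h

Coriolis parameter at 23°S:
f = 2Ω sin φ = 2 × 7.29×10⁻⁵ × sin 23° = 5.70×10⁻⁵ s⁻¹
Pressure gradient: |∂P/∂n| = 1000 Pa / 170000 m = 5.88×10⁻³ Pa/m
Geostrophic balance (pressure-gradient force = Coriolis force):
V_g = (1/(fρ)) |∂P/∂n| = 5.88×10⁻³ / (5.70×10⁻⁵ × 0.705) = 146 m/s
Converting: 146 m/s × 3.6 = 530 km/h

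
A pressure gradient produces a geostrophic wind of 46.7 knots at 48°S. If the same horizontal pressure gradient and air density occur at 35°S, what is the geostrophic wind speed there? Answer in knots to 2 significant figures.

With the same pressure gradient and density, V_g ∝ 1/f ∝ 1/sin φ.
V₂ = V₁ · sin φ₁ / sin φ₂ = 46.7 × sin 48° / sin 35°
V₂ = 46.7 × 0.7431/0.5736 = 61 knots

61 knots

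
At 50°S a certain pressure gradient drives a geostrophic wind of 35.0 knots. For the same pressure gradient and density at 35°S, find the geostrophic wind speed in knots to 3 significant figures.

With the same pressure gradient and density, V_g ∝ 1/f ∝ 1/sin φ.
V₂ = V₁ · sin φ₁ / sin φ₂ = 35.0 × sin 50° / sin 35°
V₂ = 35.0 × 0.7660/0.5736 = 46.7 knots

46.7 knots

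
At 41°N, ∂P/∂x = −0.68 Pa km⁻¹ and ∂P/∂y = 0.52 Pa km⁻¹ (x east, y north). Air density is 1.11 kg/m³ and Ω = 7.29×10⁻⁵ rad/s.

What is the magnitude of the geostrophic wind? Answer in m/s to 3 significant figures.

Coriolis parameter at 41°N:
f = 2Ω sin φ = 2 × 7.29×10⁻⁵ × sin 41° = 9.57×10⁻⁵ s⁻¹
Component geostrophic relations (x east, y north):
u_g = −(1/(fρ)) ∂P/∂y,  v_g = (1/(fρ)) ∂P/∂x
u_g = −(0.52×10⁻³)/(9.57×10⁻⁵ × 1.11) = −4.90 m/s;  v_g = (−0.68×10⁻³)/(9.57×10⁻⁵ × 1.11) = −6.40 m/s
|V_g| = √(u_g² + v_g²) = 8.06 m/s

8.06 m/s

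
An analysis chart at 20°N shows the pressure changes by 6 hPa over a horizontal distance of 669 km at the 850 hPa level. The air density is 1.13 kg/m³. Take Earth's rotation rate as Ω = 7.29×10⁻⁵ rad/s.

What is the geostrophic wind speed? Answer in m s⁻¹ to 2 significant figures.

16 m s⁻¹

Coriolis parameter at 20°N:
f = 2Ω sin φ = 2 × 7.29×10⁻⁵ × sin 20° = 4.99×10⁻⁵ s⁻¹
Pressure gradient: |∂P/∂n| = 600 Pa / 669000 m = 8.97×10⁻⁴ Pa/m
Geostrophic balance (pressure-gradient force = Coriolis force):
V_g = (1/(fρ)) |∂P/∂n| = 8.97×10⁻⁴ / (4.99×10⁻⁵ × 1.13) = 15.9 m/s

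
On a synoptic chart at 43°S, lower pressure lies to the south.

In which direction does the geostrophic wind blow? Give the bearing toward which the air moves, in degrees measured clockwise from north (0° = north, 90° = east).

The pressure-gradient force points toward the south (bearing 180°).
Geostrophic balance: in the Southern Hemisphere the Coriolis force deflects motion to the left, so the geostrophic wind blows 90° to the left of the pressure-gradient force (low pressure on the right).
Rotating 180° by 90° counterclockwise gives 090° — the wind blows toward the east.

090°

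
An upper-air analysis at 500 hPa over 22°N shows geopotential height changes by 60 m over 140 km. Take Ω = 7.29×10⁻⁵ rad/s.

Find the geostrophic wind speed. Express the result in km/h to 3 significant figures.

Coriolis parameter at 22°N:
f = 2Ω sin φ = 2 × 7.29×10⁻⁵ × sin 22° = 5.46×10⁻⁵ s⁻¹
Height gradient: |∂Z/∂n| = 60 m / 140000 m = 4.29×10⁻⁴
On a pressure surface, geostrophic balance gives V_g = (g/f)|∂Z/∂n|:
V_g = 9.81 × 4.29×10⁻⁴ / 5.46×10⁻⁵ = 77.0 m/s
Converting: 77.0 m/s × 3.6 = 277 km/h

277 km/h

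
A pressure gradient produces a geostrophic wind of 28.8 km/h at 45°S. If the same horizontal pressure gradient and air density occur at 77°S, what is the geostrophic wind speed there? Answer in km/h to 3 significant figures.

With the same pressure gradient and density, V_g ∝ 1/f ∝ 1/sin φ.
V₂ = V₁ · sin φ₁ / sin φ₂ = 28.8 × sin 45° / sin 77°
V₂ = 28.8 × 0.7071/0.9744 = 20.9 km/h

20.9 km/h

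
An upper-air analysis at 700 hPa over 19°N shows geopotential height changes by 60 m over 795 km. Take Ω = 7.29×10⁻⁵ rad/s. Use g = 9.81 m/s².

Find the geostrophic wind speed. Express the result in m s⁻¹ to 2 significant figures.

16 m s⁻¹

Coriolis parameter at 19°N:
f = 2Ω sin φ = 2 × 7.29×10⁻⁵ × sin 19° = 4.75×10⁻⁵ s⁻¹
Height gradient: |∂Z/∂n| = 60 m / 795000 m = 7.55×10⁻⁵
On a pressure surface, geostrophic balance gives V_g = (g/f)|∂Z/∂n|:
V_g = 9.81 × 7.55×10⁻⁵ / 4.75×10⁻⁵ = 15.6 m/s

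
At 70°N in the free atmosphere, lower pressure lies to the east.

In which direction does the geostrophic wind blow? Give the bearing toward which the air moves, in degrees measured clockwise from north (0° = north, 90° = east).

180°

The pressure-gradient force points toward the east (bearing 090°).
Geostrophic balance: in the Northern Hemisphere the Coriolis force deflects motion to the right, so the geostrophic wind blows 90° to the right of the pressure-gradient force (low pressure on the left).
Rotating 090° by 90° clockwise gives 180° — the wind blows toward the south.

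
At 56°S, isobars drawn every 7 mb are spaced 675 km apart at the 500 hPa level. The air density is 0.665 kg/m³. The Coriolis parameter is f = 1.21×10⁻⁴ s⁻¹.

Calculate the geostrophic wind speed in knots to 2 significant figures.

Pressure gradient: |∂P/∂n| = 700 Pa / 675000 m = 1.04×10⁻³ Pa/m
Geostrophic balance (pressure-gradient force = Coriolis force):
V_g = (1/(fρ)) |∂P/∂n| = 1.04×10⁻³ / (1.21×10⁻⁴ × 0.665) = 12.9 m/s
Converting: 12.9 m/s × 1.944 = 25 knots

25 knots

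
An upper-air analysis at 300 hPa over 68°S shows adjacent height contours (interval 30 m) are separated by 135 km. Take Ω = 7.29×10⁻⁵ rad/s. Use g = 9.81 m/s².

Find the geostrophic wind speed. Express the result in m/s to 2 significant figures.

16 m/s

Coriolis parameter at 68°S:
f = 2Ω sin φ = 2 × 7.29×10⁻⁵ × sin 68° = 1.35×10⁻⁴ s⁻¹
Height gradient: |∂Z/∂n| = 30 m / 135000 m = 2.22×10⁻⁴
On a pressure surface, geostrophic balance gives V_g = (g/f)|∂Z/∂n|:
V_g = 9.81 × 2.22×10⁻⁴ / 1.35×10⁻⁴ = 16.1 m/s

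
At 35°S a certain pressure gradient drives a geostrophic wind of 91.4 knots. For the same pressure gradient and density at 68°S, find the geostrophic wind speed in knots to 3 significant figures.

With the same pressure gradient and density, V_g ∝ 1/f ∝ 1/sin φ.
V₂ = V₁ · sin φ₁ / sin φ₂ = 91.4 × sin 35° / sin 68°
V₂ = 91.4 × 0.5736/0.9272 = 56.5 knots

56.5 knots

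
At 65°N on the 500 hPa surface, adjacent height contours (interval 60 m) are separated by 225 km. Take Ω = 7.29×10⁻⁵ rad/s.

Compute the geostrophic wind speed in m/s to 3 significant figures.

19.8 m/s

Coriolis parameter at 65°N:
f = 2Ω sin φ = 2 × 7.29×10⁻⁵ × sin 65° = 1.32×10⁻⁴ s⁻¹
Height gradient: |∂Z/∂n| = 60 m / 225000 m = 2.67×10⁻⁴
On a pressure surface, geostrophic balance gives V_g = (g/f)|∂Z/∂n|:
V_g = 9.81 × 2.67×10⁻⁴ / 1.32×10⁻⁴ = 19.8 m/s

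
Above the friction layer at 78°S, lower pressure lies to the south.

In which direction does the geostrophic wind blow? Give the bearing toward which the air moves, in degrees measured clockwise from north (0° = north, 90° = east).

090°

The pressure-gradient force points toward the south (bearing 180°).
Geostrophic balance: in the Southern Hemisphere the Coriolis force deflects motion to the left, so the geostrophic wind blows 90° to the left of the pressure-gradient force (low pressure on the right).
Rotating 180° by 90° counterclockwise gives 090° — the wind blows toward the east.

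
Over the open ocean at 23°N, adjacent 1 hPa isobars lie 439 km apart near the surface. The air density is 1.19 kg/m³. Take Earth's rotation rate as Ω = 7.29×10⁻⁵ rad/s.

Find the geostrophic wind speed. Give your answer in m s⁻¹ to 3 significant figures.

3.36 m s⁻¹

Coriolis parameter at 23°N:
f = 2Ω sin φ = 2 × 7.29×10⁻⁵ × sin 23° = 5.70×10⁻⁵ s⁻¹
Pressure gradient: |∂P/∂n| = 100 Pa / 439000 m = 2.28×10⁻⁴ Pa/m
Geostrophic balance (pressure-gradient force = Coriolis force):
V_g = (1/(fρ)) |∂P/∂n| = 2.28×10⁻⁴ / (5.70×10⁻⁵ × 1.19) = 3.36 m/s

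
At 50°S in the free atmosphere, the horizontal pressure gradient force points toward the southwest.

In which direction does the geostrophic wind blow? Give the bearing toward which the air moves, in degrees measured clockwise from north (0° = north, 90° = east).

The pressure-gradient force points toward the southwest (bearing 225°).
Geostrophic balance: in the Southern Hemisphere the Coriolis force deflects motion to the left, so the geostrophic wind blows 90° to the left of the pressure-gradient force (low pressure on the right).
Rotating 225° by 90° counterclockwise gives 135° — the wind blows toward the southeast.

135°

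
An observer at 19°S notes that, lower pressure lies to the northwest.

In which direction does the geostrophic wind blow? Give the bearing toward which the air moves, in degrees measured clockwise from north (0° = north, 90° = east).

The pressure-gradient force points toward the northwest (bearing 315°).
Geostrophic balance: in the Southern Hemisphere the Coriolis force deflects motion to the left, so the geostrophic wind blows 90° to the left of the pressure-gradient force (low pressure on the right).
Rotating 315° by 90° counterclockwise gives 225° — the wind blows toward the southwest.

225°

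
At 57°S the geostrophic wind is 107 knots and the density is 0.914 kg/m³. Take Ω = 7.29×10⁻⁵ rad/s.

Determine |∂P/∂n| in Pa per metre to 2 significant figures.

Coriolis parameter at 57°S:
f = 2Ω sin φ = 2 × 7.29×10⁻⁵ × sin 57° = 1.22×10⁻⁴ s⁻¹
Wind speed in SI: 107 knots = 55.0 m/s
Geostrophic balance rearranged: |∂P/∂n| = f ρ V_g
|∂P/∂n| = 1.22×10⁻⁴ × 0.914 × 55.0 = 6.15×10⁻³ Pa/m

6.2×10⁻³ Pa/m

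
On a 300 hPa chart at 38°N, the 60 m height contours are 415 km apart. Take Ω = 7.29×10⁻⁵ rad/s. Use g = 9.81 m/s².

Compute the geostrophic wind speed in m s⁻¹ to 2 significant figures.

16 m s⁻¹

Coriolis parameter at 38°N:
f = 2Ω sin φ = 2 × 7.29×10⁻⁵ × sin 38° = 8.98×10⁻⁵ s⁻¹
Height gradient: |∂Z/∂n| = 60 m / 415000 m = 1.45×10⁻⁴
On a pressure surface, geostrophic balance gives V_g = (g/f)|∂Z/∂n|:
V_g = 9.81 × 1.45×10⁻⁴ / 8.98×10⁻⁵ = 15.8 m/s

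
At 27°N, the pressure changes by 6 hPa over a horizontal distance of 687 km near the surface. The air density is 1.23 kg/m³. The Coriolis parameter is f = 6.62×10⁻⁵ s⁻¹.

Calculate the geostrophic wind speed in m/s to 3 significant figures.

10.7 m/s

Pressure gradient: |∂P/∂n| = 600 Pa / 687000 m = 8.73×10⁻⁴ Pa/m
Geostrophic balance (pressure-gradient force = Coriolis force):
V_g = (1/(fρ)) |∂P/∂n| = 8.73×10⁻⁴ / (6.62×10⁻⁵ × 1.23) = 10.7 m/s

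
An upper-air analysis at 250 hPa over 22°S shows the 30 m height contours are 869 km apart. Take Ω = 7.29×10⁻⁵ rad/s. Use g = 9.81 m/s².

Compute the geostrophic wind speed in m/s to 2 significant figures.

6.2 m/s

Coriolis parameter at 22°S:
f = 2Ω sin φ = 2 × 7.29×10⁻⁵ × sin 22° = 5.46×10⁻⁵ s⁻¹
Height gradient: |∂Z/∂n| = 30 m / 869000 m = 3.45×10⁻⁵
On a pressure surface, geostrophic balance gives V_g = (g/f)|∂Z/∂n|:
V_g = 9.81 × 3.45×10⁻⁵ / 5.46×10⁻⁵ = 6.20 m/s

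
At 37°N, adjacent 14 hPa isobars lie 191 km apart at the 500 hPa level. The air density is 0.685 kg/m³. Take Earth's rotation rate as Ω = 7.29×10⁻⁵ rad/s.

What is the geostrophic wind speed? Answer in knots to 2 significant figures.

Coriolis parameter at 37°N:
f = 2Ω sin φ = 2 × 7.29×10⁻⁵ × sin 37° = 8.77×10⁻⁵ s⁻¹
Pressure gradient: |∂P/∂n| = 1400 Pa / 191000 m = 7.33×10⁻³ Pa/m
Geostrophic balance (pressure-gradient force = Coriolis force):
V_g = (1/(fρ)) |∂P/∂n| = 7.33×10⁻³ / (8.77×10⁻⁵ × 0.685) = 122 m/s
Converting: 122 m/s × 1.944 = 240 knots

240 knots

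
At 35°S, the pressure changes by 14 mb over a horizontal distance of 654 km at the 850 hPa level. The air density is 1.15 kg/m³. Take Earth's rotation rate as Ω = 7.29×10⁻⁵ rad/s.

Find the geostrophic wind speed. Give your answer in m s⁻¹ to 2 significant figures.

Coriolis parameter at 35°S:
f = 2Ω sin φ = 2 × 7.29×10⁻⁵ × sin 35° = 8.36×10⁻⁵ s⁻¹
Pressure gradient: |∂P/∂n| = 1400 Pa / 654000 m = 2.14×10⁻³ Pa/m
Geostrophic balance (pressure-gradient force = Coriolis force):
V_g = (1/(fρ)) |∂P/∂n| = 2.14×10⁻³ / (8.36×10⁻⁵ × 1.15) = 22.3 m/s

22 m s⁻¹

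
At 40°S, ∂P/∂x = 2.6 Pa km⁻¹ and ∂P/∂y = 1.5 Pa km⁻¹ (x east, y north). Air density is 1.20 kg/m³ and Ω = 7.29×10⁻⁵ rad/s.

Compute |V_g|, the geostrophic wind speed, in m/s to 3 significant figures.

26.7 m/s

Coriolis parameter at 40°S:
f = 2Ω sin φ = 2 × 7.29×10⁻⁵ × sin 40° = 9.37×10⁻⁵ s⁻¹
In the Southern Hemisphere f is negative: f = −9.37×10⁻⁵ s⁻¹.
Component geostrophic relations (x east, y north):
u_g = −(1/(fρ)) ∂P/∂y,  v_g = (1/(fρ)) ∂P/∂x
u_g = −(1.5×10⁻³)/(−9.37×10⁻⁵ × 1.20) = 13.3 m/s;  v_g = (2.6×10⁻³)/(−9.37×10⁻⁵ × 1.20) = −23.1 m/s
|V_g| = √(u_g² + v_g²) = 26.7 m/s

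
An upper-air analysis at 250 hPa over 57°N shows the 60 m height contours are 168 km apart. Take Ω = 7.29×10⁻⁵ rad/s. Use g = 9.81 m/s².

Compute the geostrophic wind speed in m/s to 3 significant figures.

28.7 m/s

Coriolis parameter at 57°N:
f = 2Ω sin φ = 2 × 7.29×10⁻⁵ × sin 57° = 1.22×10⁻⁴ s⁻¹
Height gradient: |∂Z/∂n| = 60 m / 168000 m = 3.57×10⁻⁴
On a pressure surface, geostrophic balance gives V_g = (g/f)|∂Z/∂n|:
V_g = 9.81 × 3.57×10⁻⁴ / 1.22×10⁻⁴ = 28.7 m/s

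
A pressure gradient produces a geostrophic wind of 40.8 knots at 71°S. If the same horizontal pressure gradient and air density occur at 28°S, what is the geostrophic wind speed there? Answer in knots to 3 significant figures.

82.2 knots

With the same pressure gradient and density, V_g ∝ 1/f ∝ 1/sin φ.
V₂ = V₁ · sin φ₁ / sin φ₂ = 40.8 × sin 71° / sin 28°
V₂ = 40.8 × 0.9455/0.4695 = 82.2 knots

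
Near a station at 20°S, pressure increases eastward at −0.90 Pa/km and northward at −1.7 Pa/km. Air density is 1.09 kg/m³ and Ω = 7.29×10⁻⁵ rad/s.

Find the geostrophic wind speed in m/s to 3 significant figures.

35.4 m/s

Coriolis parameter at 20°S:
f = 2Ω sin φ = 2 × 7.29×10⁻⁵ × sin 20° = 4.99×10⁻⁵ s⁻¹
In the Southern Hemisphere f is negative: f = −4.99×10⁻⁵ s⁻¹.
Component geostrophic relations (x east, y north):
u_g = −(1/(fρ)) ∂P/∂y,  v_g = (1/(fρ)) ∂P/∂x
u_g = −(−1.7×10⁻³)/(−4.99×10⁻⁵ × 1.09) = −31.3 m/s;  v_g = (−0.90×10⁻³)/(−4.99×10⁻⁵ × 1.09) = 16.6 m/s
|V_g| = √(u_g² + v_g²) = 35.4 m/s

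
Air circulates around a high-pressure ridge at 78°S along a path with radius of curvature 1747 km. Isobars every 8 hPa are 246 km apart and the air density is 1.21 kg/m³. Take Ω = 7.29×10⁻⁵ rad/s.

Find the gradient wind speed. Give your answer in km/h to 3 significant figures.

73.9 km/h

Coriolis parameter at 78°S:
f = 2Ω sin φ = 2 × 7.29×10⁻⁵ × sin 78° = 1.43×10⁻⁴ s⁻¹
Pressure gradient: |∂P/∂n| = 800 Pa / 246000 m = 3.25×10⁻³ Pa/m
Geostrophic speed: V_g = |∂P/∂n|/(fρ) = 3.25×10⁻³/(1.43×10⁻⁴ × 1.21) = 18.8 m/s
Around a high, pressure-gradient force acts outward with centrifugal, so Coriolis balances both:
fV = (1/ρ)|∂P/∂n| + V²/R  →  V² − fR·V + fR·V_g = 0
With fR = 1.43×10⁻⁴ × 1747×10³ m = 249 m/s:
V = [fR − √((fR)² − 4 fR V_g)]/2 = [249 − √(249² − 4×249×18.8)]/2 = 20.5 m/s
Supergeostrophic (V > V_g = 18.8 m/s), as expected around a high.
Converting: 20.5 m/s × 3.6 = 73.9 km/h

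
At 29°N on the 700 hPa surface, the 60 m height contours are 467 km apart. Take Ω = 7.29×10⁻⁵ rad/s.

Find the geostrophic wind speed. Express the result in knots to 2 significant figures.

35 knots

Coriolis parameter at 29°N:
f = 2Ω sin φ = 2 × 7.29×10⁻⁵ × sin 29° = 7.07×10⁻⁵ s⁻¹
Height gradient: |∂Z/∂n| = 60 m / 467000 m = 1.28×10⁻⁴
On a pressure surface, geostrophic balance gives V_g = (g/f)|∂Z/∂n|:
V_g = 9.81 × 1.28×10⁻⁴ / 7.07×10⁻⁵ = 17.8 m/s
Converting: 17.8 m/s × 1.944 = 35 knots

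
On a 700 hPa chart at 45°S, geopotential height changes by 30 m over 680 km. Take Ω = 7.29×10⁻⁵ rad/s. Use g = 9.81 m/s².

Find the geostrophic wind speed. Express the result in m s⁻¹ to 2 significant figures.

Coriolis parameter at 45°S:
f = 2Ω sin φ = 2 × 7.29×10⁻⁵ × sin 45° = 1.03×10⁻⁴ s⁻¹
Height gradient: |∂Z/∂n| = 30 m / 680000 m = 4.41×10⁻⁵
On a pressure surface, geostrophic balance gives V_g = (g/f)|∂Z/∂n|:
V_g = 9.81 × 4.41×10⁻⁵ / 1.03×10⁻⁴ = 4.20 m/s

4.2 m s⁻¹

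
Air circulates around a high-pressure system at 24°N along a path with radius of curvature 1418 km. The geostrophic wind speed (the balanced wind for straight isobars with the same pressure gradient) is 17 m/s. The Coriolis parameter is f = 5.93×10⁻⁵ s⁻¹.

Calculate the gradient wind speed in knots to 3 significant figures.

46.0 knots

Around a high, pressure-gradient force acts outward with centrifugal, so Coriolis balances both:
fV = (1/ρ)|∂P/∂n| + V²/R  →  V² − fR·V + fR·V_g = 0
With fR = 5.93×10⁻⁵ × 1418×10³ m = 84.1 m/s:
V = [fR − √((fR)² − 4 fR V_g)]/2 = [84.1 − √(84.1² − 4×84.1×17)]/2 = 23.7 m/s
Supergeostrophic (V > V_g = 17 m/s), as expected around a high.
Converting: 23.7 m/s × 1.944 = 46.0 knots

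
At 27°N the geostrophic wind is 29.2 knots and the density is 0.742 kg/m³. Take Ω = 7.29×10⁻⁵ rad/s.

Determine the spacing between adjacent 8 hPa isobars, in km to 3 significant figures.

1080 km

Coriolis parameter at 27°N:
f = 2Ω sin φ = 2 × 7.29×10⁻⁵ × sin 27° = 6.62×10⁻⁵ s⁻¹
Wind speed in SI: 29.2 knots = 15.0 m/s
Geostrophic balance rearranged: |∂P/∂n| = f ρ V_g
|∂P/∂n| = 6.62×10⁻⁵ × 0.742 × 15.0 = 7.38×10⁻⁴ Pa/m
Isobar spacing: Δn = ΔP/|∂P/∂n| = 800 Pa / 7.38×10⁻⁴ Pa/m = 1084328 m ≈ 1080 km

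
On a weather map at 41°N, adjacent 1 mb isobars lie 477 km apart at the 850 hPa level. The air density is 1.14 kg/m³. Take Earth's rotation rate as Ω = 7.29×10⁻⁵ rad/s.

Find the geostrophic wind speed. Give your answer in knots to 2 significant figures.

3.7 knots

Coriolis parameter at 41°N:
f = 2Ω sin φ = 2 × 7.29×10⁻⁵ × sin 41° = 9.57×10⁻⁵ s⁻¹
Pressure gradient: |∂P/∂n| = 100 Pa / 477000 m = 2.10×10⁻⁴ Pa/m
Geostrophic balance (pressure-gradient force = Coriolis force):
V_g = (1/(fρ)) |∂P/∂n| = 2.10×10⁻⁴ / (9.57×10⁻⁵ × 1.14) = 1.92 m/s
Converting: 1.92 m/s × 1.944 = 3.7 knots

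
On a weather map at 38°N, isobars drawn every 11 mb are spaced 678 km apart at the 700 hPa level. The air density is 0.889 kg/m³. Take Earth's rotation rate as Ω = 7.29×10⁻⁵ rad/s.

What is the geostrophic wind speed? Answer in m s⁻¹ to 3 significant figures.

20.3 m s⁻¹

Coriolis parameter at 38°N:
f = 2Ω sin φ = 2 × 7.29×10⁻⁵ × sin 38° = 8.98×10⁻⁵ s⁻¹
Pressure gradient: |∂P/∂n| = 1100 Pa / 678000 m = 1.62×10⁻³ Pa/m
Geostrophic balance (pressure-gradient force = Coriolis force):
V_g = (1/(fρ)) |∂P/∂n| = 1.62×10⁻³ / (8.98×10⁻⁵ × 0.889) = 20.3 m/s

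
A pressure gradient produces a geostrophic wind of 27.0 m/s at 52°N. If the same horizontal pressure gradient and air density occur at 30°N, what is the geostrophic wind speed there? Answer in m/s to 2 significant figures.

43 m/s

With the same pressure gradient and density, V_g ∝ 1/f ∝ 1/sin φ.
V₂ = V₁ · sin φ₁ / sin φ₂ = 27.0 × sin 52° / sin 30°
V₂ = 27.0 × 0.7880/0.5000 = 43 m/s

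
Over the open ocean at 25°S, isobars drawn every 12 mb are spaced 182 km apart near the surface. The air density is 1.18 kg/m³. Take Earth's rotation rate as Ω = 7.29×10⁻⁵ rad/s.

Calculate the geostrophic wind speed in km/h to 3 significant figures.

Coriolis parameter at 25°S:
f = 2Ω sin φ = 2 × 7.29×10⁻⁵ × sin 25° = 6.16×10⁻⁵ s⁻¹
Pressure gradient: |∂P/∂n| = 1200 Pa / 182000 m = 6.59×10⁻³ Pa/m
Geostrophic balance (pressure-gradient force = Coriolis force):
V_g = (1/(fρ)) |∂P/∂n| = 6.59×10⁻³ / (6.16×10⁻⁵ × 1.18) = 90.7 m/s
Converting: 90.7 m/s × 3.6 = 326 km/h

326 km/h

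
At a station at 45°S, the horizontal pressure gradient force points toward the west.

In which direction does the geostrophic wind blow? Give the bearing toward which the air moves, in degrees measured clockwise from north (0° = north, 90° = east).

180°

The pressure-gradient force points toward the west (bearing 270°).
Geostrophic balance: in the Southern Hemisphere the Coriolis force deflects motion to the left, so the geostrophic wind blows 90° to the left of the pressure-gradient force (low pressure on the right).
Rotating 270° by 90° counterclockwise gives 180° — the wind blows toward the south.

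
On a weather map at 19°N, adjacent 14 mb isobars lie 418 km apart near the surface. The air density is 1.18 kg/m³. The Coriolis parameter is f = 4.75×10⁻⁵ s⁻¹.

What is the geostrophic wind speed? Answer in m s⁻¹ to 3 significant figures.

59.8 m s⁻¹

Pressure gradient: |∂P/∂n| = 1400 Pa / 418000 m = 3.35×10⁻³ Pa/m
Geostrophic balance (pressure-gradient force = Coriolis force):
V_g = (1/(fρ)) |∂P/∂n| = 3.35×10⁻³ / (4.75×10⁻⁵ × 1.18) = 59.8 m/s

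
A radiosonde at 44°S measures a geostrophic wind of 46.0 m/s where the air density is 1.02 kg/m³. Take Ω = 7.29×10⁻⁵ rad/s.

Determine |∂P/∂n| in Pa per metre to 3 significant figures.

Coriolis parameter at 44°S:
f = 2Ω sin φ = 2 × 7.29×10⁻⁵ × sin 44° = 1.01×10⁻⁴ s⁻¹
Geostrophic balance rearranged: |∂P/∂n| = f ρ V_g
|∂P/∂n| = 1.01×10⁻⁴ × 1.02 × 46.0 = 4.75×10⁻³ Pa/m

4.75×10⁻³ Pa/m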